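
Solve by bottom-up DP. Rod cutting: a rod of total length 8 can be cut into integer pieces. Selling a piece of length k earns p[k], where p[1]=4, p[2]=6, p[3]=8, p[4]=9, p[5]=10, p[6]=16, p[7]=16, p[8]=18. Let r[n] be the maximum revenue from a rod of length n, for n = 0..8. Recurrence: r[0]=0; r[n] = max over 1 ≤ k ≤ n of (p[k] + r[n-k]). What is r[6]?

   n    0    1    2    3    4    5    6    7    8
r[n]    0    4    8   12   16   20   24   28   32

24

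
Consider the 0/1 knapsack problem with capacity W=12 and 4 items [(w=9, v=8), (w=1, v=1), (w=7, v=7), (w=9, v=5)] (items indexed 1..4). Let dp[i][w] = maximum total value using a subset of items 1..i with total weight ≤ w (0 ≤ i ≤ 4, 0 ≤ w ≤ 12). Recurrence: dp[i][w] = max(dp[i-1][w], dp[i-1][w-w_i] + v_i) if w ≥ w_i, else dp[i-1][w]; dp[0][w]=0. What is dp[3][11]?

i\w   0   1   2   3   4   5   6   7   8   9  10  11  12
  0   0   0   0   0   0   0   0   0   0   0   0   0   0
  1   0   0   0   0   0   0   0   0   0   8   8   8   8
  2   0   1   1   1   1   1   1   1   1   8   9   9   9
  3   0   1   1   1   1   1   1   7   8   8   9   9   9
  4   0   1   1   1   1   1   1   7   8   8   9   9   9

9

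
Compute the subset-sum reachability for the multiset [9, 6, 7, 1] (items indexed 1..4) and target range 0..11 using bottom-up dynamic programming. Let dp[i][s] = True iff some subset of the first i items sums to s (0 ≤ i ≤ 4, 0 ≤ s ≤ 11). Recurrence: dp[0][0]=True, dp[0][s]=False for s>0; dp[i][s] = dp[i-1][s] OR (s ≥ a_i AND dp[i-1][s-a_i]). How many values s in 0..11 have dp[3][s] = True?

i\s   0   1   2   3   4   5   6   7   8   9  10  11
  0   T   F   F   F   F   F   F   F   F   F   F   F
  1   T   F   F   F   F   F   F   F   F   T   F   F
  2   T   F   F   F   F   F   T   F   F   T   F   F
  3   T   F   F   F   F   F   T   T   F   T   F   F
  4   T   T   F   F   F   F   T   T   T   T   T   F

4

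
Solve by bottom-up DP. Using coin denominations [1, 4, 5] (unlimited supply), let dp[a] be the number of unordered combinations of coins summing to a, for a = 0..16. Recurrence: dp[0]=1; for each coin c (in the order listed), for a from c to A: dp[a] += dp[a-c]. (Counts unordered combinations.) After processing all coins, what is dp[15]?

10

after  coin     0     1     2     3     4     5     6     7     8     9    10    11    12    13    14    15    16
          1     1     1     1     1     1     1     1     1     1     1     1     1     1     1     1     1     1
          4     1     1     1     1     2     2     2     2     3     3     3     3     4     4     4     4     5
          5     1     1     1     1     2     3     3     3     4     5     6     6     7     8     9    10    11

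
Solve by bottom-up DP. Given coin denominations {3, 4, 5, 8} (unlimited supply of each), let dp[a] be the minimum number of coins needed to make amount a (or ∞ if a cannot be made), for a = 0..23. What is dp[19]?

3

 a  0  1  2  3  4  5  6  7  8  9 10 11 12 13 14 15 16 17 18 19 20 21 22 23
dp  0  -  -  1  1  1  2  2  1  2  2  2  2  2  3  3  2  3  3  3  3  3  4  4
(- denotes ∞ / unreachable)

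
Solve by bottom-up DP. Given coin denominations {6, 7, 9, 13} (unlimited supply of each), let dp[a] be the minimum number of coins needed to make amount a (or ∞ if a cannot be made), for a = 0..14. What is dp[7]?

 a  0  1  2  3  4  5  6  7  8  9 10 11 12 13 14
dp  0  -  -  -  -  -  1  1  -  1  -  -  2  1  2
(- denotes ∞ / unreachable)

1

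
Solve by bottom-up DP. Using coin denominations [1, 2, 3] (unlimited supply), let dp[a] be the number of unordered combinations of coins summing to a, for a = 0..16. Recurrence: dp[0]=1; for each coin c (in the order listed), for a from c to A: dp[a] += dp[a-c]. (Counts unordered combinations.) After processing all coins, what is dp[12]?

after  coin     0     1     2     3     4     5     6     7     8     9    10    11    12    13    14    15    16
          1     1     1     1     1     1     1     1     1     1     1     1     1     1     1     1     1     1
          2     1     1     2     2     3     3     4     4     5     5     6     6     7     7     8     8     9
          3     1     1     2     3     4     5     7     8    10    12    14    16    19    21    24    27    30

19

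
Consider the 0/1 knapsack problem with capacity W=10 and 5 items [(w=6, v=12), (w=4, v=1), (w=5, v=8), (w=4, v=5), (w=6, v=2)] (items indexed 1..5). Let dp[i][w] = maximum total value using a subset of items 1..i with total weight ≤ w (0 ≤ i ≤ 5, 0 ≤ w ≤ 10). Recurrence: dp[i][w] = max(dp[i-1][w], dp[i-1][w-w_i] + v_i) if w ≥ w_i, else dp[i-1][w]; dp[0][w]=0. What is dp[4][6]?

i\w   0   1   2   3   4   5   6   7   8   9  10
  0   0   0   0   0   0   0   0   0   0   0   0
  1   0   0   0   0   0   0  12  12  12  12  12
  2   0   0   0   0   1   1  12  12  12  12  13
  3   0   0   0   0   1   8  12  12  12  12  13
  4   0   0   0   0   5   8  12  12  12  13  17
  5   0   0   0   0   5   8  12  12  12  13  17

12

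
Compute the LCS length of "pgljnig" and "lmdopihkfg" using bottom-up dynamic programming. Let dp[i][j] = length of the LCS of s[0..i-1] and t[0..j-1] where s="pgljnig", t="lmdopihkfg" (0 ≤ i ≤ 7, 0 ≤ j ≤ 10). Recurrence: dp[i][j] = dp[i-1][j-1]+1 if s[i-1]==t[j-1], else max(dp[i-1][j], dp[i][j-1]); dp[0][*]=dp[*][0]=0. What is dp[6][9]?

   ''  l  m  d  o  p  i  h  k  f  g
''  0  0  0  0  0  0  0  0  0  0  0
 p  0  0  0  0  0  1  1  1  1  1  1
 g  0  0  0  0  0  1  1  1  1  1  2
 l  0  1  1  1  1  1  1  1  1  1  2
 j  0  1  1  1  1  1  1  1  1  1  2
 n  0  1  1  1  1  1  1  1  1  1  2
 i  0  1  1  1  1  1  2  2  2  2  2
 g  0  1  1  1  1  1  2  2  2  2  3

2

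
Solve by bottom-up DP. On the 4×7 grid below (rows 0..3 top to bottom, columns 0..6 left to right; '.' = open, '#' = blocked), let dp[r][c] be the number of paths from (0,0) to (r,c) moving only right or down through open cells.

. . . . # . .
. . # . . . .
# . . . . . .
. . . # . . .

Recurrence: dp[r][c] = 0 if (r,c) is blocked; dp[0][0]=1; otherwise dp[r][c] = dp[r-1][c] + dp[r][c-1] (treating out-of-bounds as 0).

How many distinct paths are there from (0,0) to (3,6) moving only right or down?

15

r\c   0   1   2   3   4   5   6
  0   1   1   1   1   0   0   0
  1   1   2   0   1   1   1   1
  2   0   2   2   3   4   5   6
  3   0   2   4   0   4   9  15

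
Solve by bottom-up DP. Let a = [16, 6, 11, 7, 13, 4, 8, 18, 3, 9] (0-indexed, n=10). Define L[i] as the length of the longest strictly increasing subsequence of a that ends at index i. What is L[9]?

   i    0    1    2    3    4    5    6    7    8    9
a[i]   16    6   11    7   13    4    8   18    3    9
L[i]    1    1    2    2    3    1    3    4    1    4

4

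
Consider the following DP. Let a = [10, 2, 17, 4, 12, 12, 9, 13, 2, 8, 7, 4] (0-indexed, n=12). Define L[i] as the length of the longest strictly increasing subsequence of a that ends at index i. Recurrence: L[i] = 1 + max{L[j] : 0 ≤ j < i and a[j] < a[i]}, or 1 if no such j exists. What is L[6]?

   i    0    1    2    3    4    5    6    7    8    9   10   11
a[i]   10    2   17    4   12   12    9   13    2    8    7    4
L[i]    1    1    2    2    3    3    3    4    1    3    3    2

3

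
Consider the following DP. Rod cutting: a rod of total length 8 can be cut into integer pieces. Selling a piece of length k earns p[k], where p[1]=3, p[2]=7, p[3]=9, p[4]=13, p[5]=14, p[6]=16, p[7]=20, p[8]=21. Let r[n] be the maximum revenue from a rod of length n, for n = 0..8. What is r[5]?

   n    0    1    2    3    4    5    6    7    8
r[n]    0    3    7   10   14   17   21   24   28

17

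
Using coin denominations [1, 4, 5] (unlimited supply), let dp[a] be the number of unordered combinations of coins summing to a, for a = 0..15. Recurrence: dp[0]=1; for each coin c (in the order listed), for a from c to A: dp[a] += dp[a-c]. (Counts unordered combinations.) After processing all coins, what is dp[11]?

6

after  coin     0     1     2     3     4     5     6     7     8     9    10    11    12    13    14    15
          1     1     1     1     1     1     1     1     1     1     1     1     1     1     1     1     1
          4     1     1     1     1     2     2     2     2     3     3     3     3     4     4     4     4
          5     1     1     1     1     2     3     3     3     4     5     6     6     7     8     9    10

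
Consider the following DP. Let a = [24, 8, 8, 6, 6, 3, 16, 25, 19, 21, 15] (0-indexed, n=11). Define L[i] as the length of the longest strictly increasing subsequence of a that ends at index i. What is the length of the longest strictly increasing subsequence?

   i    0    1    2    3    4    5    6    7    8    9   10
a[i]   24    8    8    6    6    3   16   25   19   21   15
L[i]    1    1    1    1    1    1    2    3    3    4    2

4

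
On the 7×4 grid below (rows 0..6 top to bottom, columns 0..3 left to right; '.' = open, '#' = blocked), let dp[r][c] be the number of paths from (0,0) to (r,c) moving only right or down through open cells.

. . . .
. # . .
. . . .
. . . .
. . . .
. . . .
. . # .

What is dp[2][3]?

4

r\c   0   1   2   3
  0   1   1   1   1
  1   1   0   1   2
  2   1   1   2   4
  3   1   2   4   8
  4   1   3   7  15
  5   1   4  11  26
  6   1   5   0  26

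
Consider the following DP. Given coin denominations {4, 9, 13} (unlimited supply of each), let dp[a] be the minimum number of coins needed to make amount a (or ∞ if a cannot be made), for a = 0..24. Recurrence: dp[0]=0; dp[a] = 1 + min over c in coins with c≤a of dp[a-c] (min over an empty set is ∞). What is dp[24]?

 a  0  1  2  3  4  5  6  7  8  9 10 11 12 13 14 15 16 17 18 19 20 21 22 23 24
dp  0  -  -  -  1  -  -  -  2  1  -  -  3  1  -  -  4  2  2  -  5  3  2  -  6
(- denotes ∞ / unreachable)

6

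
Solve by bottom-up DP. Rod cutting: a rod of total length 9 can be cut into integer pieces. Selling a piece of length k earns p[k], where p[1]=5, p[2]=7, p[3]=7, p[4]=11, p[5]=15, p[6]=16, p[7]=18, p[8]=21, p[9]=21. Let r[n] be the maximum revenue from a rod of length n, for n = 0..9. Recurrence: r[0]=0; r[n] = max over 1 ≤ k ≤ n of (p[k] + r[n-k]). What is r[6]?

   n    0    1    2    3    4    5    6    7    8    9
r[n]    0    5   10   15   20   25   30   35   40   45

30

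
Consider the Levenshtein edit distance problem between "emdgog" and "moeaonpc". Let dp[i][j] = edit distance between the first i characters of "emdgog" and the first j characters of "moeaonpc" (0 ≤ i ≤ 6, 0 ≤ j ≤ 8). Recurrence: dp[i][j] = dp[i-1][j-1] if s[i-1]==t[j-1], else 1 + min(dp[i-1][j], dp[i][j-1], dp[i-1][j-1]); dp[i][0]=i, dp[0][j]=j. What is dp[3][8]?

7

   ''  m  o  e  a  o  n  p  c
''  0  1  2  3  4  5  6  7  8
 e  1  1  2  2  3  4  5  6  7
 m  2  1  2  3  3  4  5  6  7
 d  3  2  2  3  4  4  5  6  7
 g  4  3  3  3  4  5  5  6  7
 o  5  4  3  4  4  4  5  6  7
 g  6  5  4  4  5  5  5  6  7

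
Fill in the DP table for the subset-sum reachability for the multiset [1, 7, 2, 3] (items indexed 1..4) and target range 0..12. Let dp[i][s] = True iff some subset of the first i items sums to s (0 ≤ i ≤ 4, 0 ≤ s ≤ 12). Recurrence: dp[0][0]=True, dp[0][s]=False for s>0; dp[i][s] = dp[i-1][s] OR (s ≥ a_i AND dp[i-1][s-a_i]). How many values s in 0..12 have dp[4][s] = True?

i\s   0   1   2   3   4   5   6   7   8   9  10  11  12
  0   T   F   F   F   F   F   F   F   F   F   F   F   F
  1   T   T   F   F   F   F   F   F   F   F   F   F   F
  2   T   T   F   F   F   F   F   T   T   F   F   F   F
  3   T   T   T   T   F   F   F   T   T   T   T   F   F
  4   T   T   T   T   T   T   T   T   T   T   T   T   T

13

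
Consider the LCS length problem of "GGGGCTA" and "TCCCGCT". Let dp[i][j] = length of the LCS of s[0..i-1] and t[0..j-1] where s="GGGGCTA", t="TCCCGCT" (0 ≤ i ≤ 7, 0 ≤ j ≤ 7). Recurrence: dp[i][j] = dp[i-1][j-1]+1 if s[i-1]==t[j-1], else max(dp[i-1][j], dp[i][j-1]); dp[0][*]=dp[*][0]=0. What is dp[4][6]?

1

   ''  T  C  C  C  G  C  T
''  0  0  0  0  0  0  0  0
 G  0  0  0  0  0  1  1  1
 G  0  0  0  0  0  1  1  1
 G  0  0  0  0  0  1  1  1
 G  0  0  0  0  0  1  1  1
 C  0  0  1  1  1  1  2  2
 T  0  1  1  1  1  1  2  3
 A  0  1  1  1  1  1  2  3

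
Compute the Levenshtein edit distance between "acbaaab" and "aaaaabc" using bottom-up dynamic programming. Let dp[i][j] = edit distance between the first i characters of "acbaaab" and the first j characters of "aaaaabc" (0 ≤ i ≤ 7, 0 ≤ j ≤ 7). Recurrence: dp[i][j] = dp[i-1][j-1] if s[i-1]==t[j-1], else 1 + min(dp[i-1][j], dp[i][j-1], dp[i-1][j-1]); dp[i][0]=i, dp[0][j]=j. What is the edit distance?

3

   ''  a  a  a  a  a  b  c
''  0  1  2  3  4  5  6  7
 a  1  0  1  2  3  4  5  6
 c  2  1  1  2  3  4  5  5
 b  3  2  2  2  3  4  4  5
 a  4  3  2  2  2  3  4  5
 a  5  4  3  2  2  2  3  4
 a  6  5  4  3  2  2  3  4
 b  7  6  5  4  3  3  2  3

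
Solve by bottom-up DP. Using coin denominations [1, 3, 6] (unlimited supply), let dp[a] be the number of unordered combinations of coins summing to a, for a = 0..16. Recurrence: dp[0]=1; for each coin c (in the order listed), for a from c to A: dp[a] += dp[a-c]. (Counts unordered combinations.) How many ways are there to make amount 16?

after  coin     0     1     2     3     4     5     6     7     8     9    10    11    12    13    14    15    16
          1     1     1     1     1     1     1     1     1     1     1     1     1     1     1     1     1     1
          3     1     1     1     2     2     2     3     3     3     4     4     4     5     5     5     6     6
          6     1     1     1     2     2     2     4     4     4     6     6     6     9     9     9    12    12

12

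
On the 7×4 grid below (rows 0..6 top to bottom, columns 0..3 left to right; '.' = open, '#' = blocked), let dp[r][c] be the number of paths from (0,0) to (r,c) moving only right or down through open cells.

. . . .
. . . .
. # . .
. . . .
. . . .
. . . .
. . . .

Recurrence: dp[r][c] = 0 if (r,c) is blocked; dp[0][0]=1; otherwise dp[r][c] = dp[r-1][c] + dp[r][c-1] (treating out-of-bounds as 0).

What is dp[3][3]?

r\c   0   1   2   3
  0   1   1   1   1
  1   1   2   3   4
  2   1   0   3   7
  3   1   1   4  11
  4   1   2   6  17
  5   1   3   9  26
  6   1   4  13  39

11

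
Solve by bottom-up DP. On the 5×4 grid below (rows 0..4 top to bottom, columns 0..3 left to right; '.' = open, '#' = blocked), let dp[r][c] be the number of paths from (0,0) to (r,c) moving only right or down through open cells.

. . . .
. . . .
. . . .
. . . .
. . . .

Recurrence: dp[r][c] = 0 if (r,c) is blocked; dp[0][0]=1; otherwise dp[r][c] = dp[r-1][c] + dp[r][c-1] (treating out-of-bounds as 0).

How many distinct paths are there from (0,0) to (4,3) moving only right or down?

35

r\c   0   1   2   3
  0   1   1   1   1
  1   1   2   3   4
  2   1   3   6  10
  3   1   4  10  20
  4   1   5  15  35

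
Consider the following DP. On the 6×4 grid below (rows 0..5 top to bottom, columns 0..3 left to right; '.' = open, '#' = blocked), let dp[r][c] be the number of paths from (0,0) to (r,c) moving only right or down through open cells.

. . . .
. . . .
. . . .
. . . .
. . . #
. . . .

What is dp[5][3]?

r\c   0   1   2   3
  0   1   1   1   1
  1   1   2   3   4
  2   1   3   6  10
  3   1   4  10  20
  4   1   5  15   0
  5   1   6  21  21

21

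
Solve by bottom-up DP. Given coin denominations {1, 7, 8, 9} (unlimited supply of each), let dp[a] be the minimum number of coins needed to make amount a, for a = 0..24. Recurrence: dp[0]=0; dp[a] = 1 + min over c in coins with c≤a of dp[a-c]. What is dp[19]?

 a  0  1  2  3  4  5  6  7  8  9 10 11 12 13 14 15 16 17 18 19 20 21 22 23 24
dp  0  1  2  3  4  5  6  1  1  1  2  3  4  5  2  2  2  2  2  3  4  3  3  3  3

3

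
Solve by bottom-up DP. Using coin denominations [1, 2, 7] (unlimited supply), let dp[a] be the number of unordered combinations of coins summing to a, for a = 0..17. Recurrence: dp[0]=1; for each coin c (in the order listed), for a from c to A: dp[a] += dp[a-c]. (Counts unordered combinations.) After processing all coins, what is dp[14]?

13

after  coin     0     1     2     3     4     5     6     7     8     9    10    11    12    13    14    15    16    17
          1     1     1     1     1     1     1     1     1     1     1     1     1     1     1     1     1     1     1
          2     1     1     2     2     3     3     4     4     5     5     6     6     7     7     8     8     9     9
          7     1     1     2     2     3     3     4     5     6     7     8     9    10    11    13    14    16    17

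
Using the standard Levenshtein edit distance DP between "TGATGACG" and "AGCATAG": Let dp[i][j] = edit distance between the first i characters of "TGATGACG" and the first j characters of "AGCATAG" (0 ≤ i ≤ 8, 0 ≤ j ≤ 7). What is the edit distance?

   ''  A  G  C  A  T  A  G
''  0  1  2  3  4  5  6  7
 T  1  1  2  3  4  4  5  6
 G  2  2  1  2  3  4  5  5
 A  3  2  2  2  2  3  4  5
 T  4  3  3  3  3  2  3  4
 G  5  4  3  4  4  3  3  3
 A  6  5  4  4  4  4  3  4
 C  7  6  5  4  5  5  4  4
 G  8  7  6  5  5  6  5  4

4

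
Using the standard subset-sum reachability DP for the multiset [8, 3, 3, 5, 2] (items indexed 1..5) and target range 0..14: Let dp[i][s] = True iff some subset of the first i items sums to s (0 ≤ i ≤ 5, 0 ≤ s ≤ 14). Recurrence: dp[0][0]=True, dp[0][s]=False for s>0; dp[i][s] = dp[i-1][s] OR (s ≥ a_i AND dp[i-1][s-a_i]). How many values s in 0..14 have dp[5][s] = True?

11

i\s   0   1   2   3   4   5   6   7   8   9  10  11  12  13  14
  0   T   F   F   F   F   F   F   F   F   F   F   F   F   F   F
  1   T   F   F   F   F   F   F   F   T   F   F   F   F   F   F
  2   T   F   F   T   F   F   F   F   T   F   F   T   F   F   F
  3   T   F   F   T   F   F   T   F   T   F   F   T   F   F   T
  4   T   F   F   T   F   T   T   F   T   F   F   T   F   T   T
  5   T   F   T   T   F   T   T   T   T   F   T   T   F   T   T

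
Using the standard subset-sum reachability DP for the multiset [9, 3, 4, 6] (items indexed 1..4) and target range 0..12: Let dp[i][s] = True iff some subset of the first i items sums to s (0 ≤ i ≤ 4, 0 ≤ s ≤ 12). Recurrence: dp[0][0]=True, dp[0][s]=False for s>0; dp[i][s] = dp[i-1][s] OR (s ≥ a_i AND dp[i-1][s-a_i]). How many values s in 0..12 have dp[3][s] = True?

i\s   0   1   2   3   4   5   6   7   8   9  10  11  12
  0   T   F   F   F   F   F   F   F   F   F   F   F   F
  1   T   F   F   F   F   F   F   F   F   T   F   F   F
  2   T   F   F   T   F   F   F   F   F   T   F   F   T
  3   T   F   F   T   T   F   F   T   F   T   F   F   T
  4   T   F   F   T   T   F   T   T   F   T   T   F   T

6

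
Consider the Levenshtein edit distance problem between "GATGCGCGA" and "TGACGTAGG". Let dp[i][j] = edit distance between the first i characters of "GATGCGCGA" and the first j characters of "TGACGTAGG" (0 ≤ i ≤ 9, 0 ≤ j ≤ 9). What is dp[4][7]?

   ''  T  G  A  C  G  T  A  G  G
''  0  1  2  3  4  5  6  7  8  9
 G  1  1  1  2  3  4  5  6  7  8
 A  2  2  2  1  2  3  4  5  6  7
 T  3  2  3  2  2  3  3  4  5  6
 G  4  3  2  3  3  2  3  4  4  5
 C  5  4  3  3  3  3  3  4  5  5
 G  6  5  4  4  4  3  4  4  4  5
 C  7  6  5  5  4  4  4  5  5  5
 G  8  7  6  6  5  4  5  5  5  5
 A  9  8  7  6  6  5  5  5  6  6

4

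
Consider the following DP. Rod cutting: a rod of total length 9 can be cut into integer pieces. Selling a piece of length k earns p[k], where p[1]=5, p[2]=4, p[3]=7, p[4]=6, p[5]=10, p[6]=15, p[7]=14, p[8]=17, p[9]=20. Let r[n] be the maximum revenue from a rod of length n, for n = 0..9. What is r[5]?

25

   n    0    1    2    3    4    5    6    7    8    9
r[n]    0    5   10   15   20   25   30   35   40   45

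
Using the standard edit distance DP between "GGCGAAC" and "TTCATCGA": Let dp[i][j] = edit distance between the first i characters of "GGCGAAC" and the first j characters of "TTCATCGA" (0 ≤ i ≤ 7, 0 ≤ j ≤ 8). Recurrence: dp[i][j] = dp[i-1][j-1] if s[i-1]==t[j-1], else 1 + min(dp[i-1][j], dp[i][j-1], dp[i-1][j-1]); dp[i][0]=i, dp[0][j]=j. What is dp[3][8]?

   ''  T  T  C  A  T  C  G  A
''  0  1  2  3  4  5  6  7  8
 G  1  1  2  3  4  5  6  6  7
 G  2  2  2  3  4  5  6  6  7
 C  3  3  3  2  3  4  5  6  7
 G  4  4  4  3  3  4  5  5  6
 A  5  5  5  4  3  4  5  6  5
 A  6  6  6  5  4  4  5  6  6
 C  7  7  7  6  5  5  4  5  6

7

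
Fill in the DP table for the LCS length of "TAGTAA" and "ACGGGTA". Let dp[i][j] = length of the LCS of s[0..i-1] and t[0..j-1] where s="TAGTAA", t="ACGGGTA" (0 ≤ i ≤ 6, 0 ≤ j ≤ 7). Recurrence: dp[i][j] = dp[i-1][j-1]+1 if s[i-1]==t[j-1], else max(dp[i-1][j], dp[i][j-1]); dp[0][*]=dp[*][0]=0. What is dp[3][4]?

   ''  A  C  G  G  G  T  A
''  0  0  0  0  0  0  0  0
 T  0  0  0  0  0  0  1  1
 A  0  1  1  1  1  1  1  2
 G  0  1  1  2  2  2  2  2
 T  0  1  1  2  2  2  3  3
 A  0  1  1  2  2  2  3  4
 A  0  1  1  2  2  2  3  4

2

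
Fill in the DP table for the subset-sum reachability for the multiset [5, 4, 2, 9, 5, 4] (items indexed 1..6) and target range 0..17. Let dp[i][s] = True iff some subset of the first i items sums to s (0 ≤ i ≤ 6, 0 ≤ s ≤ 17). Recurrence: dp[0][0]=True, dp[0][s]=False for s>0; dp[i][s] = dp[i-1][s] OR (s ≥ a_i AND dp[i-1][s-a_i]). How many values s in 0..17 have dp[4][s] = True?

12

i\s   0   1   2   3   4   5   6   7   8   9  10  11  12  13  14  15  16  17
  0   T   F   F   F   F   F   F   F   F   F   F   F   F   F   F   F   F   F
  1   T   F   F   F   F   T   F   F   F   F   F   F   F   F   F   F   F   F
  2   T   F   F   F   T   T   F   F   F   T   F   F   F   F   F   F   F   F
  3   T   F   T   F   T   T   T   T   F   T   F   T   F   F   F   F   F   F
  4   T   F   T   F   T   T   T   T   F   T   F   T   F   T   T   T   T   F
  5   T   F   T   F   T   T   T   T   F   T   T   T   T   T   T   T   T   F
  6   T   F   T   F   T   T   T   T   T   T   T   T   T   T   T   T   T   T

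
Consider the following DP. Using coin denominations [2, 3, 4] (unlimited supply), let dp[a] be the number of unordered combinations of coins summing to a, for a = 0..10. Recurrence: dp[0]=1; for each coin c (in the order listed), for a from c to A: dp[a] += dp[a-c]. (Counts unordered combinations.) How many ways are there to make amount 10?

5

after  coin     0     1     2     3     4     5     6     7     8     9    10
          2     1     0     1     0     1     0     1     0     1     0     1
          3     1     0     1     1     1     1     2     1     2     2     2
          4     1     0     1     1     2     1     3     2     4     3     5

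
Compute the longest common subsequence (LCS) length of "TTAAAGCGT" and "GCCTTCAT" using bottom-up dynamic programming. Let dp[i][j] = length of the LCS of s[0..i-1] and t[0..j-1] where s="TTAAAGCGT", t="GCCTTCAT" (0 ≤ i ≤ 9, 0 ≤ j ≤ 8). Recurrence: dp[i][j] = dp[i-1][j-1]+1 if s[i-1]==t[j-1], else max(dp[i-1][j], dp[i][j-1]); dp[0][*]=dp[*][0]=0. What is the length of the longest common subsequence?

   ''  G  C  C  T  T  C  A  T
''  0  0  0  0  0  0  0  0  0
 T  0  0  0  0  1  1  1  1  1
 T  0  0  0  0  1  2  2  2  2
 A  0  0  0  0  1  2  2  3  3
 A  0  0  0  0  1  2  2  3  3
 A  0  0  0  0  1  2  2  3  3
 G  0  1  1  1  1  2  2  3  3
 C  0  1  2  2  2  2  3  3  3
 G  0  1  2  2  2  2  3  3  3
 T  0  1  2  2  3  3  3  3  4

4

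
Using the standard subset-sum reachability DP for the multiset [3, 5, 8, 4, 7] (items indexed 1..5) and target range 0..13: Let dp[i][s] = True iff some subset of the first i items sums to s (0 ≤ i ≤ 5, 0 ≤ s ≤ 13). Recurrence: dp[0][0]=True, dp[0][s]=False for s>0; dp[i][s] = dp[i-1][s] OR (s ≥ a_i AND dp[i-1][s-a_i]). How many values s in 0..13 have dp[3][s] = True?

i\s   0   1   2   3   4   5   6   7   8   9  10  11  12  13
  0   T   F   F   F   F   F   F   F   F   F   F   F   F   F
  1   T   F   F   T   F   F   F   F   F   F   F   F   F   F
  2   T   F   F   T   F   T   F   F   T   F   F   F   F   F
  3   T   F   F   T   F   T   F   F   T   F   F   T   F   T
  4   T   F   F   T   T   T   F   T   T   T   F   T   T   T
  5   T   F   F   T   T   T   F   T   T   T   T   T   T   T

6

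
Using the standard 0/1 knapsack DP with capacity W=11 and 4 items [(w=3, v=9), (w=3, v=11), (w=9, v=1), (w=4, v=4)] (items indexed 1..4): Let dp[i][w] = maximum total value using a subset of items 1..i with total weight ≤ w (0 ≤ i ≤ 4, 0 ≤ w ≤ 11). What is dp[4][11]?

i\w   0   1   2   3   4   5   6   7   8   9  10  11
  0   0   0   0   0   0   0   0   0   0   0   0   0
  1   0   0   0   9   9   9   9   9   9   9   9   9
  2   0   0   0  11  11  11  20  20  20  20  20  20
  3   0   0   0  11  11  11  20  20  20  20  20  20
  4   0   0   0  11  11  11  20  20  20  20  24  24

24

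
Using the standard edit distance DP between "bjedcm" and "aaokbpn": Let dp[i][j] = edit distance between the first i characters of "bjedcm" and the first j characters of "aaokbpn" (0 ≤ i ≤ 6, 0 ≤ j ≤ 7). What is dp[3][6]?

   ''  a  a  o  k  b  p  n
''  0  1  2  3  4  5  6  7
 b  1  1  2  3  4  4  5  6
 j  2  2  2  3  4  5  5  6
 e  3  3  3  3  4  5  6  6
 d  4  4  4  4  4  5  6  7
 c  5  5  5  5  5  5  6  7
 m  6  6  6  6  6  6  6  7

6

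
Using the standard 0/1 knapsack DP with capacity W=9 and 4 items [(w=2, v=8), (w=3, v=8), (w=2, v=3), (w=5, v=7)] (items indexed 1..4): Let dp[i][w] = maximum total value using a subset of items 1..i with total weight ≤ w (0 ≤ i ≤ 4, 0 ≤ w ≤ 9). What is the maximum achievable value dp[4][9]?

19

i\w   0   1   2   3   4   5   6   7   8   9
  0   0   0   0   0   0   0   0   0   0   0
  1   0   0   8   8   8   8   8   8   8   8
  2   0   0   8   8   8  16  16  16  16  16
  3   0   0   8   8  11  16  16  19  19  19
  4   0   0   8   8  11  16  16  19  19  19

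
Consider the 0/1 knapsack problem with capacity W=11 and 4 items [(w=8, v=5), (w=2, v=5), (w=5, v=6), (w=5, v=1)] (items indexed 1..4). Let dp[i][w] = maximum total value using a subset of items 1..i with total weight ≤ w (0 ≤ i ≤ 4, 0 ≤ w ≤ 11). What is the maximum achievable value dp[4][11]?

11

i\w   0   1   2   3   4   5   6   7   8   9  10  11
  0   0   0   0   0   0   0   0   0   0   0   0   0
  1   0   0   0   0   0   0   0   0   5   5   5   5
  2   0   0   5   5   5   5   5   5   5   5  10  10
  3   0   0   5   5   5   6   6  11  11  11  11  11
  4   0   0   5   5   5   6   6  11  11  11  11  11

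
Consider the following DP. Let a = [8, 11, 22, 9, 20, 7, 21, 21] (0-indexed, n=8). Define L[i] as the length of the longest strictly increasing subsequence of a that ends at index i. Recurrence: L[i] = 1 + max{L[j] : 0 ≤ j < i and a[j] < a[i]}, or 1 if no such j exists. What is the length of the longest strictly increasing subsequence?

   i    0    1    2    3    4    5    6    7
a[i]    8   11   22    9   20    7   21   21
L[i]    1    2    3    2    3    1    4    4

4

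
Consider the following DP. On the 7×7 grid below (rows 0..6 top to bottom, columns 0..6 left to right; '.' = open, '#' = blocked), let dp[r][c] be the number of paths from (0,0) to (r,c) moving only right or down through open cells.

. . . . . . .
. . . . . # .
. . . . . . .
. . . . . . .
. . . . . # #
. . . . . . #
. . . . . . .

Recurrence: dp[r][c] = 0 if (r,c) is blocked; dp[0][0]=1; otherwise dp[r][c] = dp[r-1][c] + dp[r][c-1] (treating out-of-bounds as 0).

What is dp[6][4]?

r\c   0   1   2   3   4   5   6
  0   1   1   1   1   1   1   1
  1   1   2   3   4   5   0   1
  2   1   3   6  10  15  15  16
  3   1   4  10  20  35  50  66
  4   1   5  15  35  70   0   0
  5   1   6  21  56 126 126   0
  6   1   7  28  84 210 336 336

210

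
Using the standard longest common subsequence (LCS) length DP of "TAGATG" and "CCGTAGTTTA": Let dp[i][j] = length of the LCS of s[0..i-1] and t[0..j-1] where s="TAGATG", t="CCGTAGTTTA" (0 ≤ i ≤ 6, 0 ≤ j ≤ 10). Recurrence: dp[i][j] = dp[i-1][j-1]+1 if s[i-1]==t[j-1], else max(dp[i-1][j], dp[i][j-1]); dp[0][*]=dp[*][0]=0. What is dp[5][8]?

4

   ''  C  C  G  T  A  G  T  T  T  A
''  0  0  0  0  0  0  0  0  0  0  0
 T  0  0  0  0  1  1  1  1  1  1  1
 A  0  0  0  0  1  2  2  2  2  2  2
 G  0  0  0  1  1  2  3  3  3  3  3
 A  0  0  0  1  1  2  3  3  3  3  4
 T  0  0  0  1  2  2  3  4  4  4  4
 G  0  0  0  1  2  2  3  4  4  4  4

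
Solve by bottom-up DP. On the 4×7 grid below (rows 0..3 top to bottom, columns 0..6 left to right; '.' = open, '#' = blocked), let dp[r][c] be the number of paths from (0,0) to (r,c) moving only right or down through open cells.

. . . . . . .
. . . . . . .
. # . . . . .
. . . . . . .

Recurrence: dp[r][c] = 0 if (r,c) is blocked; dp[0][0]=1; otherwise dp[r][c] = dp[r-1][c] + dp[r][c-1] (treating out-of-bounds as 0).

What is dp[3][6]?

r\c   0   1   2   3   4   5   6
  0   1   1   1   1   1   1   1
  1   1   2   3   4   5   6   7
  2   1   0   3   7  12  18  25
  3   1   1   4  11  23  41  66

66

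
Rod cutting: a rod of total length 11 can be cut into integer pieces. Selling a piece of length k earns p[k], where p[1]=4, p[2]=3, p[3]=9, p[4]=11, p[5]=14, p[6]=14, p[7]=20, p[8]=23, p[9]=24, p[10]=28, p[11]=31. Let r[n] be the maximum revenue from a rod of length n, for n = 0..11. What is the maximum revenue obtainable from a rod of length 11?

   n    0    1    2    3    4    5    6    7    8    9   10   11
r[n]    0    4    8   12   16   20   24   28   32   36   40   44

44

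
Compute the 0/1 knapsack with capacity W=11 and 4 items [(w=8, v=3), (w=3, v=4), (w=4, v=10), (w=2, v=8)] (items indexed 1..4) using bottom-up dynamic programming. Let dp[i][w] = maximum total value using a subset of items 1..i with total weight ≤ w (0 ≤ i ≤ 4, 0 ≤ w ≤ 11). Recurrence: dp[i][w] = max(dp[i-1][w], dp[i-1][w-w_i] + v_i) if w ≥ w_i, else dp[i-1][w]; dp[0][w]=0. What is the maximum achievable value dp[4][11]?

i\w   0   1   2   3   4   5   6   7   8   9  10  11
  0   0   0   0   0   0   0   0   0   0   0   0   0
  1   0   0   0   0   0   0   0   0   3   3   3   3
  2   0   0   0   4   4   4   4   4   4   4   4   7
  3   0   0   0   4  10  10  10  14  14  14  14  14
  4   0   0   8   8  10  12  18  18  18  22  22  22

22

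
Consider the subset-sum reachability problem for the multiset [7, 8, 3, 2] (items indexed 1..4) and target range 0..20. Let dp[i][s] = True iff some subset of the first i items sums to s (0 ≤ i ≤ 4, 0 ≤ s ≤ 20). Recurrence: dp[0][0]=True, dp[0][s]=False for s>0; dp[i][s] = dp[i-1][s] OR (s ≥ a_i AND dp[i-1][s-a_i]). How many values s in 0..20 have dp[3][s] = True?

i\s   0   1   2   3   4   5   6   7   8   9  10  11  12  13  14  15  16  17  18  19  20
  0   T   F   F   F   F   F   F   F   F   F   F   F   F   F   F   F   F   F   F   F   F
  1   T   F   F   F   F   F   F   T   F   F   F   F   F   F   F   F   F   F   F   F   F
  2   T   F   F   F   F   F   F   T   T   F   F   F   F   F   F   T   F   F   F   F   F
  3   T   F   F   T   F   F   F   T   T   F   T   T   F   F   F   T   F   F   T   F   F
  4   T   F   T   T   F   T   F   T   T   T   T   T   T   T   F   T   F   T   T   F   T

8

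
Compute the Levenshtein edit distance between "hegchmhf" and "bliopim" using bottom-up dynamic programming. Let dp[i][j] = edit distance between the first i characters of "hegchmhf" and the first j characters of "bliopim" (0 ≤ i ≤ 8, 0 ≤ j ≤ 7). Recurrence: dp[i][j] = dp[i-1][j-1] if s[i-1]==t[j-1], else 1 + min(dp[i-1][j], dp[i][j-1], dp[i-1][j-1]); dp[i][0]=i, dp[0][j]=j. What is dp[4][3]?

   ''  b  l  i  o  p  i  m
''  0  1  2  3  4  5  6  7
 h  1  1  2  3  4  5  6  7
 e  2  2  2  3  4  5  6  7
 g  3  3  3  3  4  5  6  7
 c  4  4  4  4  4  5  6  7
 h  5  5  5  5  5  5  6  7
 m  6  6  6  6  6  6  6  6
 h  7  7  7  7  7  7  7  7
 f  8  8  8  8  8  8  8  8

4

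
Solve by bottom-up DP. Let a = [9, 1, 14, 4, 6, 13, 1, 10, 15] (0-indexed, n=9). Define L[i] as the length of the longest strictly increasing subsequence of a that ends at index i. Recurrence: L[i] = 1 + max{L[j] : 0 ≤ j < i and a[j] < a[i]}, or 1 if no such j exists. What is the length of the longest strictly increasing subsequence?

5

   i    0    1    2    3    4    5    6    7    8
a[i]    9    1   14    4    6   13    1   10   15
L[i]    1    1    2    2    3    4    1    4    5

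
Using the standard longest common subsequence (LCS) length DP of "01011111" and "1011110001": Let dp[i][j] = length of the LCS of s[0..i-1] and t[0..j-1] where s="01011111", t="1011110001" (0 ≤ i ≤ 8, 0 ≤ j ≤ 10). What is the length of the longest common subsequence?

7

   ''  1  0  1  1  1  1  0  0  0  1
''  0  0  0  0  0  0  0  0  0  0  0
 0  0  0  1  1  1  1  1  1  1  1  1
 1  0  1  1  2  2  2  2  2  2  2  2
 0  0  1  2  2  2  2  2  3  3  3  3
 1  0  1  2  3  3  3  3  3  3  3  4
 1  0  1  2  3  4  4  4  4  4  4  4
 1  0  1  2  3  4  5  5  5  5  5  5
 1  0  1  2  3  4  5  6  6  6  6  6
 1  0  1  2  3  4  5  6  6  6  6  7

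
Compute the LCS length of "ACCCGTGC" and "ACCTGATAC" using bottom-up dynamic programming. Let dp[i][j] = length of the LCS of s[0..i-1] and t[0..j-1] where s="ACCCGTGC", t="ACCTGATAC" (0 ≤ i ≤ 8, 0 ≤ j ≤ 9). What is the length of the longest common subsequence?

   ''  A  C  C  T  G  A  T  A  C
''  0  0  0  0  0  0  0  0  0  0
 A  0  1  1  1  1  1  1  1  1  1
 C  0  1  2  2  2  2  2  2  2  2
 C  0  1  2  3  3  3  3  3  3  3
 C  0  1  2  3  3  3  3  3  3  4
 G  0  1  2  3  3  4  4  4  4  4
 T  0  1  2  3  4  4  4  5  5  5
 G  0  1  2  3  4  5  5  5  5  5
 C  0  1  2  3  4  5  5  5  5  6

6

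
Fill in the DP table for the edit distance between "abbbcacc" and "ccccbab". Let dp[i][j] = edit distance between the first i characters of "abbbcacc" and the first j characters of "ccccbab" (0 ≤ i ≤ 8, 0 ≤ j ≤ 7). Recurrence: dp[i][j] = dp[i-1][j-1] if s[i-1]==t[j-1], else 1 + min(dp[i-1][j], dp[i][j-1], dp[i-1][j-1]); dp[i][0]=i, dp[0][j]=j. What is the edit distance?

7

   ''  c  c  c  c  b  a  b
''  0  1  2  3  4  5  6  7
 a  1  1  2  3  4  5  5  6
 b  2  2  2  3  4  4  5  5
 b  3  3  3  3  4  4  5  5
 b  4  4  4  4  4  4  5  5
 c  5  4  4  4  4  5  5  6
 a  6  5  5  5  5  5  5  6
 c  7  6  5  5  5  6  6  6
 c  8  7  6  5  5  6  7  7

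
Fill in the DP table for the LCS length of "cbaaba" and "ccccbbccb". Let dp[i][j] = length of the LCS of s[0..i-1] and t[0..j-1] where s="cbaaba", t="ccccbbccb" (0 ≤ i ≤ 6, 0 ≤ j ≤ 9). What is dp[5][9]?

3

   ''  c  c  c  c  b  b  c  c  b
''  0  0  0  0  0  0  0  0  0  0
 c  0  1  1  1  1  1  1  1  1  1
 b  0  1  1  1  1  2  2  2  2  2
 a  0  1  1  1  1  2  2  2  2  2
 a  0  1  1  1  1  2  2  2  2  2
 b  0  1  1  1  1  2  3  3  3  3
 a  0  1  1  1  1  2  3  3  3  3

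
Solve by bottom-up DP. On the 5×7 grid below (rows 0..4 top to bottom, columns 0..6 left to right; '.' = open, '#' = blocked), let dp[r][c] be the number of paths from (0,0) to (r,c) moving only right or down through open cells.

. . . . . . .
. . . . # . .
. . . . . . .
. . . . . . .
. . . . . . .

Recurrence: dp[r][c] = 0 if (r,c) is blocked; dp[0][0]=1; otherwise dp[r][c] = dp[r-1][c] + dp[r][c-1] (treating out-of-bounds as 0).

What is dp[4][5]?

106

r\c   0   1   2   3   4   5   6
  0   1   1   1   1   1   1   1
  1   1   2   3   4   0   1   2
  2   1   3   6  10  10  11  13
  3   1   4  10  20  30  41  54
  4   1   5  15  35  65 106 160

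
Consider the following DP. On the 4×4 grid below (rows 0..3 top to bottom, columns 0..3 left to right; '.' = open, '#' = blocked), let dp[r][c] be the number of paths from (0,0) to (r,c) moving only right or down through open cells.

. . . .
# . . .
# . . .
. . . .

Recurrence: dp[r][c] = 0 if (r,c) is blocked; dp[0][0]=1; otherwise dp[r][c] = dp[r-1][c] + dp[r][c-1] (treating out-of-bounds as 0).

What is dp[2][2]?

r\c   0   1   2   3
  0   1   1   1   1
  1   0   1   2   3
  2   0   1   3   6
  3   0   1   4  10

3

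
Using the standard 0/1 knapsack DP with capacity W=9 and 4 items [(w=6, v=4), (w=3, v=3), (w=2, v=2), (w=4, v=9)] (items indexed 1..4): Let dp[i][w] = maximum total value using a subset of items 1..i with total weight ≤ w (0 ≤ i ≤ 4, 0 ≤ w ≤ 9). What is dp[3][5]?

i\w   0   1   2   3   4   5   6   7   8   9
  0   0   0   0   0   0   0   0   0   0   0
  1   0   0   0   0   0   0   4   4   4   4
  2   0   0   0   3   3   3   4   4   4   7
  3   0   0   2   3   3   5   5   5   6   7
  4   0   0   2   3   9   9  11  12  12  14

5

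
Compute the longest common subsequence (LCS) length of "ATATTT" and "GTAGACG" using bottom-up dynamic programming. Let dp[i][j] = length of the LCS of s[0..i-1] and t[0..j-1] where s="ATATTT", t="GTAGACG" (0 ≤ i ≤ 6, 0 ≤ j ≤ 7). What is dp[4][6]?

2

   ''  G  T  A  G  A  C  G
''  0  0  0  0  0  0  0  0
 A  0  0  0  1  1  1  1  1
 T  0  0  1  1  1  1  1  1
 A  0  0  1  2  2  2  2  2
 T  0  0  1  2  2  2  2  2
 T  0  0  1  2  2  2  2  2
 T  0  0  1  2  2  2  2  2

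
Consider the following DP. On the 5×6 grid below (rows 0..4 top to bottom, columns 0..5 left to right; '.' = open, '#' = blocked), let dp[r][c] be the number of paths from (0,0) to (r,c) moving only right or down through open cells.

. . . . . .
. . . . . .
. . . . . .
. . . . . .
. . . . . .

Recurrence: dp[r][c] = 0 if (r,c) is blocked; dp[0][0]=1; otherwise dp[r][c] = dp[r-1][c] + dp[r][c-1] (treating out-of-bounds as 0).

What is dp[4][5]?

r\c   0   1   2   3   4   5
  0   1   1   1   1   1   1
  1   1   2   3   4   5   6
  2   1   3   6  10  15  21
  3   1   4  10  20  35  56
  4   1   5  15  35  70 126

126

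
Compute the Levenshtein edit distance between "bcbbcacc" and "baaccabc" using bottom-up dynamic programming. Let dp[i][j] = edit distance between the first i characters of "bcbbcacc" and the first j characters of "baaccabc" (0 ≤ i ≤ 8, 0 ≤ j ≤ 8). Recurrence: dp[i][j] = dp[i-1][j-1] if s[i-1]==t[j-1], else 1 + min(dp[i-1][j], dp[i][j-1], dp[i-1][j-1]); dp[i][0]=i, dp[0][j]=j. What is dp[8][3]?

6

   ''  b  a  a  c  c  a  b  c
''  0  1  2  3  4  5  6  7  8
 b  1  0  1  2  3  4  5  6  7
 c  2  1  1  2  2  3  4  5  6
 b  3  2  2  2  3  3  4  4  5
 b  4  3  3  3  3  4  4  4  5
 c  5  4  4  4  3  3  4  5  4
 a  6  5  4  4  4  4  3  4  5
 c  7  6  5  5  4  4  4  4  4
 c  8  7  6  6  5  4  5  5  4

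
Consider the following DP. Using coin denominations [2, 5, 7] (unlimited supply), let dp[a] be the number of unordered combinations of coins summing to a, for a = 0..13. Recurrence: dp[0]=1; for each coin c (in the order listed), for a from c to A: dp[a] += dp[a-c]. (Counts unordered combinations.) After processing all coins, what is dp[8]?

after  coin     0     1     2     3     4     5     6     7     8     9    10    11    12    13
          2     1     0     1     0     1     0     1     0     1     0     1     0     1     0
          5     1     0     1     0     1     1     1     1     1     1     2     1     2     1
          7     1     0     1     0     1     1     1     2     1     2     2     2     3     2

1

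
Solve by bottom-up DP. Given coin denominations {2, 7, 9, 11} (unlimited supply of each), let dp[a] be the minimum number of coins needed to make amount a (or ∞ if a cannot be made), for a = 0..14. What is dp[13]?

 a  0  1  2  3  4  5  6  7  8  9 10 11 12 13 14
dp  0  -  1  -  2  -  3  1  4  1  5  1  6  2  2
(- denotes ∞ / unreachable)

2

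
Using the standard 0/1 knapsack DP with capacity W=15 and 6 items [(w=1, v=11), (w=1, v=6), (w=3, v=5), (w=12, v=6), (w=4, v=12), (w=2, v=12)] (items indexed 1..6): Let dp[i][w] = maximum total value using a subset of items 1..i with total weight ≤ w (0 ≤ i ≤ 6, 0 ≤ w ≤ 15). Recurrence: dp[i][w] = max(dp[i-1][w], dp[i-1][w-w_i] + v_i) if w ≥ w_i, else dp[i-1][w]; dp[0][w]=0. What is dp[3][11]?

i\w   0   1   2   3   4   5   6   7   8   9  10  11  12  13  14  15
  0   0   0   0   0   0   0   0   0   0   0   0   0   0   0   0   0
  1   0  11  11  11  11  11  11  11  11  11  11  11  11  11  11  11
  2   0  11  17  17  17  17  17  17  17  17  17  17  17  17  17  17
  3   0  11  17  17  17  22  22  22  22  22  22  22  22  22  22  22
  4   0  11  17  17  17  22  22  22  22  22  22  22  22  22  23  23
  5   0  11  17  17  17  23  29  29  29  34  34  34  34  34  34  34
  6   0  11  17  23  29  29  29  35  41  41  41  46  46  46  46  46

22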